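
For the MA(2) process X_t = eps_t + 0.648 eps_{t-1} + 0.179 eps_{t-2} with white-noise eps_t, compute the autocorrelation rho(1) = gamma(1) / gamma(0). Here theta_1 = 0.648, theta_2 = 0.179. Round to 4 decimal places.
\rho(1) = 0.5262

For an MA(q) process with theta_0 = 1, the autocovariance is
  gamma(k) = sigma^2 * sum_{i=0..q-k} theta_i * theta_{i+k},
and rho(k) = gamma(k) / gamma(0). Sigma^2 cancels.
  numerator   = (1)*(0.648) + (0.648)*(0.179) = 0.763992.
  denominator = (1)^2 + (0.648)^2 + (0.179)^2 = 1.451945.
  rho(1) = 0.763992 / 1.451945 = 0.5262.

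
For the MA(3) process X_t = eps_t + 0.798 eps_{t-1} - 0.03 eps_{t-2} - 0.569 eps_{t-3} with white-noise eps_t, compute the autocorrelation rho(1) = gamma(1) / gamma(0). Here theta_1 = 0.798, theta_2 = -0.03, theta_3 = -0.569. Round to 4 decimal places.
\rho(1) = 0.4033

For an MA(q) process with theta_0 = 1, the autocovariance is
  gamma(k) = sigma^2 * sum_{i=0..q-k} theta_i * theta_{i+k},
and rho(k) = gamma(k) / gamma(0). Sigma^2 cancels.
  numerator   = (1)*(0.798) + (0.798)*(-0.03) + (-0.03)*(-0.569) = 0.79113.
  denominator = (1)^2 + (0.798)^2 + (-0.03)^2 + (-0.569)^2 = 1.961465.
  rho(1) = 0.79113 / 1.961465 = 0.4033.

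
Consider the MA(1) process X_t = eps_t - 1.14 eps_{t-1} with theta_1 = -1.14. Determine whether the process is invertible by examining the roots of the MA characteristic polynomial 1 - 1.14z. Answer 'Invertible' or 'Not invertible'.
\text{Not invertible}

The MA(q) characteristic polynomial is P(z) = 1 - 1.14z.
Invertibility requires all roots to lie outside the unit circle, i.e. |z| > 1 for every root.
This is linear in z: 1 + (-1.14) z = 0  =>  z = -1/(-1.14) = 0.877193,  |z| = 0.877193.
Moduli of all roots: 0.8772.
All moduli strictly greater than 1? No.
Verdict: Not invertible.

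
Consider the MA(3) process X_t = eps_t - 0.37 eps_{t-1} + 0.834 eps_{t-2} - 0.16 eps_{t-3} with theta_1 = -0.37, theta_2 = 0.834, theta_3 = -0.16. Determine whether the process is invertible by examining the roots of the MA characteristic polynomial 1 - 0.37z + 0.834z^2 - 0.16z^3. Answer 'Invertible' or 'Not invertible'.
\text{Invertible}

The MA(q) characteristic polynomial is P(z) = 1 - 0.37z + 0.834z^2 - 0.16z^3.
Invertibility requires all roots to lie outside the unit circle, i.e. |z| > 1 for every root.
Degree 3: look for a simple real root z0 first, then factor out (1 - z/z0) and solve the remaining quadratic.
Testing z0 = 5: P(5) = 1 + (-0.37)(5) + (0.834)(5)^2 + (-0.16)(5)^3
  = 1 + (-1.85) + (20.85) + (-20) = 0.  So z_0 = 5 is a root, |z_0| = 5.
Divide out the factor (1 - 0.2 z) = (1 - z/z0) (since 1/z0 = 0.2):
  P(z) = (1 - 0.2 z)(1 + (-0.17) z + (0.8) z^2)
  [check: z-coef -0.17 - (0.2) = -0.37; z^2-coef 0.8 - (0.2)(-0.17) = 0.834; z^3-coef -(0.2)(0.8) = -0.16.]
Remaining roots from the quadratic factor 1 + (-0.17) z + (0.8) z^2:
  Set 1 + (-0.17) z + (0.8) z^2 = 0, i.e. a z^2 + b z + c = 0 with a = 0.8, b = -0.17, c = 1.
  Discriminant D = b^2 - 4ac = (-0.17)^2 - 4*(0.8)*1 = 0.0289 - (3.2) = -3.1711.
  D < 0, so the roots are the complex-conjugate pair z = (-b +/- i sqrt(-D)) / (2a) = 0.1062 +/- 1.113i.
  For a conjugate pair |z|^2 = z * conj(z) = (product of roots) = c/a = 1/(0.8) = 1.25, so |z| = sqrt(1.25) = 1.118 for both roots.
Moduli of all roots: 5.0000, 1.1180, 1.1180.
All moduli strictly greater than 1? Yes.
Verdict: Invertible.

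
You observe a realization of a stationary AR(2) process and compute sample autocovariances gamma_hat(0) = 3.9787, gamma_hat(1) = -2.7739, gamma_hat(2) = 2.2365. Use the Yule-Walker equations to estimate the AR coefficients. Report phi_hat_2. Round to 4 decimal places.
\hat\phi_{2} = 0.1480

The Yule-Walker equations for an AR(p) process read, in matrix form,
  Gamma_p phi = r_p,   with   (Gamma_p)_{ij} = gamma(|i - j|),
                       (r_p)_i = gamma(i),   i,j = 1..p.
Substitute the sample gammas (Toeplitz matrix and right-hand side of size 2):
  Gamma_p = [[3.9787, -2.7739], [-2.7739, 3.9787]]
  r_p     = [-2.7739, 2.2365]
Written out:
  3.9787 phi_1 - 2.7739 phi_2 = -2.7739
  -2.7739 phi_1 + 3.9787 phi_2 = 2.2365
Solve by Cramer's rule:
  det = gamma(0)^2 - gamma(1)^2 = (3.9787)^2 - (-2.7739)^2 = 15.83005369 - 7.69452121 = 8.13553248
  phi_hat_1 = [gamma(1) gamma(0) - gamma(1) gamma(2)] / det = [(-2.7739)(3.9787) - (-2.7739)(2.2365)] / 8.13553248 = -4.83268858 / 8.13553248 = -0.594
  phi_hat_2 = [gamma(0) gamma(2) - gamma(1)^2] / det = [(3.9787)(2.2365) - (-2.7739)^2] / 8.13553248 = 1.20384134 / 8.13553248 = 0.148
So phi_hat = [-0.5940, 0.1480].
Therefore phi_hat_2 = 0.1480.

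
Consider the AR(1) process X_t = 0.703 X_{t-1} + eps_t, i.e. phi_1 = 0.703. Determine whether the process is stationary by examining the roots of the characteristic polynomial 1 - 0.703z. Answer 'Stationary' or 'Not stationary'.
\text{Stationary}

The AR(p) characteristic polynomial is P(z) = 1 - 0.703z.
Stationarity requires all roots to lie outside the unit circle, i.e. |z| > 1 for every root.
This is linear in z: 1 + (-0.703) z = 0  =>  z = -1/(-0.703) = 1.422475,  |z| = 1.422475.
Moduli of all roots: 1.4225.
All moduli strictly greater than 1? Yes.
Verdict: Stationary.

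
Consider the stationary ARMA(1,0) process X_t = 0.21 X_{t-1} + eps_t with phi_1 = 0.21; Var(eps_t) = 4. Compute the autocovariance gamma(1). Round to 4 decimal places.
\gamma(1) = 0.8788

Multiply the model equation by X_{t-k} and take expectations. With theta_0 = psi_0 = 1 and psi_j the MA(infinity) weights, this gives
  gamma(k) - sum_i phi_i gamma(k-i) = c_k,
  c_k = sigma^2 * sum_{j=k..q} theta_j psi_{j-k}   (c_k = 0 for k > q),
using gamma(-m) = gamma(m).
Pure AR (q = 0): c_0 = sigma^2 = 4, c_k = 0 for k >= 1.
Equations for k = 0 and k = 1 (AR order 1):
  gamma(0) = phi_1 gamma(1) + c_0
  gamma(1) = phi_1 gamma(0) + c_1
Substituting the second into the first: gamma(0) (1 - phi_1^2) = c_0 + phi_1 c_1, so
  gamma(0) = c_0 / (1 - phi_1^2) = 4 / (1 - (0.21)^2) = 4 / 0.9559 = 4.184538.
  gamma(1) = phi_1 gamma(0) = (0.21)(4.184538) = 0.878753.
Therefore gamma(1) = 0.8788 (to 4 decimal places).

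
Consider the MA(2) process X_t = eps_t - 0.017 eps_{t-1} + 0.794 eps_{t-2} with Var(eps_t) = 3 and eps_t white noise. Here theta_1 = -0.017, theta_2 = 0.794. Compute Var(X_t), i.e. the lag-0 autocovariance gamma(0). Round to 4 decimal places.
\gamma(0) = 4.8922

For an MA(q) process X_t = eps_t + sum_i theta_i eps_{t-i} with
Var(eps_t) = sigma^2, the variance is
  gamma(0) = sigma^2 * (1 + sum_i theta_i^2).
  sum_i theta_i^2 = (-0.017)^2 + (0.794)^2 = 0.000289 + 0.630436 = 0.630725.
  gamma(0) = 3 * (1 + 0.630725) = 3 * 1.630725 = 4.892175, which rounds to 4.8922.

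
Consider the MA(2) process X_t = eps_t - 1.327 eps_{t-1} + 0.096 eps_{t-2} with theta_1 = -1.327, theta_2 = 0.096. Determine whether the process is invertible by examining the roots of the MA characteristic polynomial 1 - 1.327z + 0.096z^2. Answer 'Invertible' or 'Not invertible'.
\text{Not invertible}

The MA(q) characteristic polynomial is P(z) = 1 - 1.327z + 0.096z^2.
Invertibility requires all roots to lie outside the unit circle, i.e. |z| > 1 for every root.
Set 1 + (-1.327) z + (0.096) z^2 = 0, i.e. a z^2 + b z + c = 0 with a = 0.096, b = -1.327, c = 1.
Discriminant D = b^2 - 4ac = (-1.327)^2 - 4*(0.096)*1 = 1.760929 - (0.384) = 1.376929.
D >= 0, so the roots are real: z = (-b +/- sqrt(D)) / (2a) = (1.327 +/- 1.173426) / (0.192).
  z_1 = (1.327 + 1.173426) / (0.192) = 13.0231,   |z_1| = 13.0231.
  z_2 = (1.327 - 1.173426) / (0.192) = 0.7999,   |z_2| = 0.7999.
Moduli of all roots: 13.0231, 0.7999.
All moduli strictly greater than 1? No.
Verdict: Not invertible.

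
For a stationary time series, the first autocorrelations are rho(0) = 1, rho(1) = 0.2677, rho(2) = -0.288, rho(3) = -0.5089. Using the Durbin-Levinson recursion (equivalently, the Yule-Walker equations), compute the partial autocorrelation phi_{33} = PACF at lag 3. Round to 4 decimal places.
\phi_{33} = -0.3780

The PACF at lag k is phi_{kk}, the last component of the solution
to the Yule-Walker system G_k phi = r_k where
  (G_k)_{ij} = rho(|i - j|), (r_k)_i = rho(i), i,j = 1..k.
Equivalently, Durbin-Levinson gives phi_{kk} iteratively:
  phi_{11} = rho(1)
  phi_{kk} = [rho(k) - sum_{j=1..k-1} phi_{k-1,j} rho(k-j)]
            / [1 - sum_{j=1..k-1} phi_{k-1,j} rho(j)],
  phi_{k,j} = phi_{k-1,j} - phi_{kk} phi_{k-1,k-j},  j = 1..k-1.
Step k = 1:
  phi_11 = rho(1) = 0.2677.
Step k = 2:
  phi_22 = [rho(2) - phi_11 rho(1)] / [1 - phi_11 rho(1)] = [-0.288 - (0.2677)(0.2677)] / [1 - (0.2677)(0.2677)]
         = -0.35966329 / 0.92833671 = -0.387428.
  Update: phi_21 = phi_11 - phi_22 phi_11 = 0.2677 - (-0.387428)(0.2677) = 0.371414.
Step k = 3:
  phi_33 = [rho(3) - phi_21 rho(2) - phi_22 rho(1)] / [1 - phi_21 rho(1) - phi_22 rho(2)]
    numerator   = -0.5089 - (0.371414)(-0.288) - (-0.387428)(0.2677) = -0.29821828
    denominator = 1 - (0.371414)(0.2677) - (-0.387428)(-0.288) = 0.78899321
  phi_33 = -0.29821828 / 0.78899321 = -0.378.
Therefore phi_{33} = -0.3780.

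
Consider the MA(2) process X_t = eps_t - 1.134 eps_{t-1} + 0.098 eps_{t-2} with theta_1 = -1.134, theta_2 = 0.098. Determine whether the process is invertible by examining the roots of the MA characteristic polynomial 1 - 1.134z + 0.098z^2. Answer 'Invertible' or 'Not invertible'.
\text{Not invertible}

The MA(q) characteristic polynomial is P(z) = 1 - 1.134z + 0.098z^2.
Invertibility requires all roots to lie outside the unit circle, i.e. |z| > 1 for every root.
Set 1 + (-1.134) z + (0.098) z^2 = 0, i.e. a z^2 + b z + c = 0 with a = 0.098, b = -1.134, c = 1.
Discriminant D = b^2 - 4ac = (-1.134)^2 - 4*(0.098)*1 = 1.285956 - (0.392) = 0.893956.
D >= 0, so the roots are real: z = (-b +/- sqrt(D)) / (2a) = (1.134 +/- 0.945492) / (0.196).
  z_1 = (1.134 + 0.945492) / (0.196) = 10.6097,   |z_1| = 10.6097.
  z_2 = (1.134 - 0.945492) / (0.196) = 0.9618,   |z_2| = 0.9618.
Moduli of all roots: 10.6097, 0.9618.
All moduli strictly greater than 1? No.
Verdict: Not invertible.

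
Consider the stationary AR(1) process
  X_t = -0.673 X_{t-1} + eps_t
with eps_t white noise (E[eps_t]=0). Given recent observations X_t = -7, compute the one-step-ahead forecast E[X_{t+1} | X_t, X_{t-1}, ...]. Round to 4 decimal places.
E[X_{t+1} \mid \mathcal F_t] = 4.7110

For an AR(p) model X_t = c + sum_i phi_i X_{t-i} + eps_t, the
one-step-ahead conditional mean is
  E[X_{t+1} | X_t, ...] = c + sum_i phi_i X_{t+1-i}.
Substitute known values:
  E[X_{t+1} | ...] = (-0.673) * (-7)
                   = 4.7110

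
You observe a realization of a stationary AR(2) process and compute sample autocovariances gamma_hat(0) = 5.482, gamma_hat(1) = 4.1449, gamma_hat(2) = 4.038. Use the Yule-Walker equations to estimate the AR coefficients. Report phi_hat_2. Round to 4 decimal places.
\hat\phi_{2} = 0.3850

The Yule-Walker equations for an AR(p) process read, in matrix form,
  Gamma_p phi = r_p,   with   (Gamma_p)_{ij} = gamma(|i - j|),
                       (r_p)_i = gamma(i),   i,j = 1..p.
Substitute the sample gammas (Toeplitz matrix and right-hand side of size 2):
  Gamma_p = [[5.482, 4.1449], [4.1449, 5.482]]
  r_p     = [4.1449, 4.038]
Written out:
  5.482 phi_1 + 4.1449 phi_2 = 4.1449
  4.1449 phi_1 + 5.482 phi_2 = 4.038
Solve by Cramer's rule:
  det = gamma(0)^2 - gamma(1)^2 = (5.482)^2 - (4.1449)^2 = 30.052324 - 17.18019601 = 12.87212799
  phi_hat_1 = [gamma(1) gamma(0) - gamma(1) gamma(2)] / det = [(4.1449)(5.482) - (4.1449)(4.038)] / 12.87212799 = 5.9852356 / 12.87212799 = 0.465
  phi_hat_2 = [gamma(0) gamma(2) - gamma(1)^2] / det = [(5.482)(4.038) - (4.1449)^2] / 12.87212799 = 4.95611999 / 12.87212799 = 0.385
So phi_hat = [0.4650, 0.3850].
Therefore phi_hat_2 = 0.3850.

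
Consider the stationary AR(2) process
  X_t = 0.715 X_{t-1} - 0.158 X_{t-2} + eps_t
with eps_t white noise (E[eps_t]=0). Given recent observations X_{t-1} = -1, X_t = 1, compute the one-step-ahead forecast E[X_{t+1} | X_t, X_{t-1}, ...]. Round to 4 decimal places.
E[X_{t+1} \mid \mathcal F_t] = 0.8730

For an AR(p) model X_t = c + sum_i phi_i X_{t-i} + eps_t, the
one-step-ahead conditional mean is
  E[X_{t+1} | X_t, ...] = c + sum_i phi_i X_{t+1-i}.
Substitute known values:
  E[X_{t+1} | ...] = (0.715) * (1) + (-0.158) * (-1)
                   = 0.8730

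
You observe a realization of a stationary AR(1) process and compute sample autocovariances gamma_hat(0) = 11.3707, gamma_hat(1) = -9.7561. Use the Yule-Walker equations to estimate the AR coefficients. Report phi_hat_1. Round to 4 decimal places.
\hat\phi_{1} = -0.8580

The Yule-Walker equations for an AR(p) process read, in matrix form,
  Gamma_p phi = r_p,   with   (Gamma_p)_{ij} = gamma(|i - j|),
                       (r_p)_i = gamma(i),   i,j = 1..p.
Substitute the sample gammas (Toeplitz matrix and right-hand side of size 1):
  Gamma_p = [[11.3707]]
  r_p     = [-9.7561]
With p = 1 this is the single equation gamma(0) phi_1 = gamma(1):
  phi_hat_1 = gamma(1) / gamma(0) = -9.7561 / 11.3707 = -0.8580.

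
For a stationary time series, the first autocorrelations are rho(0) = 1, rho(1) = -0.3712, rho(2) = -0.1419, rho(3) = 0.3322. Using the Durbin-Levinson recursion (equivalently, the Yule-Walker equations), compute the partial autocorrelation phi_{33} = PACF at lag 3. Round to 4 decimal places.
\phi_{33} = 0.1841

The PACF at lag k is phi_{kk}, the last component of the solution
to the Yule-Walker system G_k phi = r_k where
  (G_k)_{ij} = rho(|i - j|), (r_k)_i = rho(i), i,j = 1..k.
Equivalently, Durbin-Levinson gives phi_{kk} iteratively:
  phi_{11} = rho(1)
  phi_{kk} = [rho(k) - sum_{j=1..k-1} phi_{k-1,j} rho(k-j)]
            / [1 - sum_{j=1..k-1} phi_{k-1,j} rho(j)],
  phi_{k,j} = phi_{k-1,j} - phi_{kk} phi_{k-1,k-j},  j = 1..k-1.
Step k = 1:
  phi_11 = rho(1) = -0.3712.
Step k = 2:
  phi_22 = [rho(2) - phi_11 rho(1)] / [1 - phi_11 rho(1)] = [-0.1419 - (-0.3712)(-0.3712)] / [1 - (-0.3712)(-0.3712)]
         = -0.27968944 / 0.86221056 = -0.324386.
  Update: phi_21 = phi_11 - phi_22 phi_11 = -0.3712 - (-0.324386)(-0.3712) = -0.491612.
Step k = 3:
  phi_33 = [rho(3) - phi_21 rho(2) - phi_22 rho(1)] / [1 - phi_21 rho(1) - phi_22 rho(2)]
    numerator   = 0.3322 - (-0.491612)(-0.1419) - (-0.324386)(-0.3712) = 0.14202796
    denominator = 1 - (-0.491612)(-0.3712) - (-0.324386)(-0.1419) = 0.77148309
  phi_33 = 0.14202796 / 0.77148309 = 0.1841.
Therefore phi_{33} = 0.1841.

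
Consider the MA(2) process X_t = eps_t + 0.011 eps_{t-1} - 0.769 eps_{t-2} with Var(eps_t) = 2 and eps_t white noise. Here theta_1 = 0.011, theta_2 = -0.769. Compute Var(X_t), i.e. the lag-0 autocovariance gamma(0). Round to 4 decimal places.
\gamma(0) = 3.1830

For an MA(q) process X_t = eps_t + sum_i theta_i eps_{t-i} with
Var(eps_t) = sigma^2, the variance is
  gamma(0) = sigma^2 * (1 + sum_i theta_i^2).
  sum_i theta_i^2 = (0.011)^2 + (-0.769)^2 = 0.000121 + 0.591361 = 0.591482.
  gamma(0) = 2 * (1 + 0.591482) = 2 * 1.591482 = 3.182964, which rounds to 3.1830.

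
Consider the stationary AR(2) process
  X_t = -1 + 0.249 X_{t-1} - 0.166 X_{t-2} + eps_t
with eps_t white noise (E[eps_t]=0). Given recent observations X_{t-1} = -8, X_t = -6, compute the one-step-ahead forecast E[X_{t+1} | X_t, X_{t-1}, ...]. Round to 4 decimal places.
E[X_{t+1} \mid \mathcal F_t] = -1.1660

For an AR(p) model X_t = c + sum_i phi_i X_{t-i} + eps_t, the
one-step-ahead conditional mean is
  E[X_{t+1} | X_t, ...] = c + sum_i phi_i X_{t+1-i}.
Substitute known values:
  E[X_{t+1} | ...] = -1 + (0.249) * (-6) + (-0.166) * (-8)
                   = -1.1660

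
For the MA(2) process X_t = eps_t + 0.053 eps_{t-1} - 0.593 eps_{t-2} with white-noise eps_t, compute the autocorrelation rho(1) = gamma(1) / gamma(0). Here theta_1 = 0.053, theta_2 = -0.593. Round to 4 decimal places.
\rho(1) = 0.0159

For an MA(q) process with theta_0 = 1, the autocovariance is
  gamma(k) = sigma^2 * sum_{i=0..q-k} theta_i * theta_{i+k},
and rho(k) = gamma(k) / gamma(0). Sigma^2 cancels.
  numerator   = (1)*(0.053) + (0.053)*(-0.593) = 0.021571.
  denominator = (1)^2 + (0.053)^2 + (-0.593)^2 = 1.354458.
  rho(1) = 0.021571 / 1.354458 = 0.0159.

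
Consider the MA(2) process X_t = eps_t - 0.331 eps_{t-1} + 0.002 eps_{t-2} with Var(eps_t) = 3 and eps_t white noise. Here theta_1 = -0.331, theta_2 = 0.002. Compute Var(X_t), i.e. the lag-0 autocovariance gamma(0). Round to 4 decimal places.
\gamma(0) = 3.3287

For an MA(q) process X_t = eps_t + sum_i theta_i eps_{t-i} with
Var(eps_t) = sigma^2, the variance is
  gamma(0) = sigma^2 * (1 + sum_i theta_i^2).
  sum_i theta_i^2 = (-0.331)^2 + (0.002)^2 = 0.109561 + 0.000004 = 0.109565.
  gamma(0) = 3 * (1 + 0.109565) = 3 * 1.109565 = 3.328695, which rounds to 3.3287.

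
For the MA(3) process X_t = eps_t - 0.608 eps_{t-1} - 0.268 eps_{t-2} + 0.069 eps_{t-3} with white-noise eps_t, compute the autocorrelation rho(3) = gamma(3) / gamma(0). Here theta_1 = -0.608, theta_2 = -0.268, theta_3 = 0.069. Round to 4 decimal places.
\rho(3) = 0.0477

For an MA(q) process with theta_0 = 1, the autocovariance is
  gamma(k) = sigma^2 * sum_{i=0..q-k} theta_i * theta_{i+k},
and rho(k) = gamma(k) / gamma(0). Sigma^2 cancels.
  numerator   = (1)*(0.069) = 0.069.
  denominator = (1)^2 + (-0.608)^2 + (-0.268)^2 + (0.069)^2 = 1.446249.
  rho(3) = 0.069 / 1.446249 = 0.0477.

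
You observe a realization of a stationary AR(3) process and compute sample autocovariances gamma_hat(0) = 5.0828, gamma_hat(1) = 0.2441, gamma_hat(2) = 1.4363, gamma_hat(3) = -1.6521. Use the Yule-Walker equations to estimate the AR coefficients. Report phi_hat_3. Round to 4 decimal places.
\hat\phi_{3} = -0.3790

The Yule-Walker equations for an AR(p) process read, in matrix form,
  Gamma_p phi = r_p,   with   (Gamma_p)_{ij} = gamma(|i - j|),
                       (r_p)_i = gamma(i),   i,j = 1..p.
Substitute the sample gammas (Toeplitz matrix and right-hand side of size 3):
  Gamma_p = [[5.0828, 0.2441, 1.4363], [0.2441, 5.0828, 0.2441], [1.4363, 0.2441, 5.0828]]
  r_p     = [0.2441, 1.4363, -1.6521]
Written out (R1..R3):
  (R1) 5.0828 phi_1 + 0.2441 phi_2 + 1.4363 phi_3 = 0.2441
  (R2) 0.2441 phi_1 + 5.0828 phi_2 + 0.2441 phi_3 = 1.4363
  (R3) 1.4363 phi_1 + 0.2441 phi_2 + 5.0828 phi_3 = -1.6521
Gaussian elimination:
  R2 <- R2 - (0.2441/5.0828) R1 = R2 - (0.048025) R1:  5.071077 phi_2 + 0.175122 phi_3 = 1.424577
  R3 <- R3 - (1.4363/5.0828) R1 = R3 - (0.28258) R1:  0.175122 phi_2 + 4.67693 phi_3 = -1.721078
  R3 <- R3 - (0.175122/5.071077) R2 = R3 - (0.034534) R2:  4.670882 phi_3 = -1.770274
Back-substitution:
  phi_hat_3 = -1.770274 / 4.670882 = -0.379002
  phi_hat_2 = (1.424577 - (0.175122)(-0.379002)) / 5.071077 = 0.29401
  phi_hat_1 = (0.2441 - (0.2441)(0.29401) - (1.4363)(-0.379002)) / 5.0828 = 0.141004
So phi_hat = [0.1410, 0.2940, -0.3790].
Therefore phi_hat_3 = -0.3790.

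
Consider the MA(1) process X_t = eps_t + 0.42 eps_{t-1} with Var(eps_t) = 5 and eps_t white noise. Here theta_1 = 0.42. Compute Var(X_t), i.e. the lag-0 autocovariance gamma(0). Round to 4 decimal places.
\gamma(0) = 5.8820

For an MA(q) process X_t = eps_t + sum_i theta_i eps_{t-i} with
Var(eps_t) = sigma^2, the variance is
  gamma(0) = sigma^2 * (1 + sum_i theta_i^2).
  sum_i theta_i^2 = (0.42)^2 = 0.1764.
  gamma(0) = 5 * (1 + 0.1764) = 5 * 1.1764 = 5.882, which rounds to 5.8820.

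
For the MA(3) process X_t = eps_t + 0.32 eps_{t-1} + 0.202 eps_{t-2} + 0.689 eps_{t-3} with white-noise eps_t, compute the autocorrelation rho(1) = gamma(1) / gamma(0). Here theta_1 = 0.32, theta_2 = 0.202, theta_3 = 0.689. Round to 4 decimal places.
\rho(1) = 0.3238

For an MA(q) process with theta_0 = 1, the autocovariance is
  gamma(k) = sigma^2 * sum_{i=0..q-k} theta_i * theta_{i+k},
and rho(k) = gamma(k) / gamma(0). Sigma^2 cancels.
  numerator   = (1)*(0.32) + (0.32)*(0.202) + (0.202)*(0.689) = 0.523818.
  denominator = (1)^2 + (0.32)^2 + (0.202)^2 + (0.689)^2 = 1.617925.
  rho(1) = 0.523818 / 1.617925 = 0.3238.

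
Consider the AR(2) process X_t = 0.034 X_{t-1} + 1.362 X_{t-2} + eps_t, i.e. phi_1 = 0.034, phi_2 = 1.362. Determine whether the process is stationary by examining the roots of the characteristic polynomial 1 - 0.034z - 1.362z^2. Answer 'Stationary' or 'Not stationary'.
\text{Not stationary}

The AR(p) characteristic polynomial is P(z) = 1 - 0.034z - 1.362z^2.
Stationarity requires all roots to lie outside the unit circle, i.e. |z| > 1 for every root.
Set 1 + (-0.034) z + (-1.362) z^2 = 0, i.e. a z^2 + b z + c = 0 with a = -1.362, b = -0.034, c = 1.
Discriminant D = b^2 - 4ac = (-0.034)^2 - 4*(-1.362)*1 = 0.001156 - (-5.448) = 5.449156.
D >= 0, so the roots are real: z = (-b +/- sqrt(D)) / (2a) = (0.034 +/- 2.334343) / (-2.724).
  z_1 = (0.034 + 2.334343) / (-2.724) = -0.8694,   |z_1| = 0.8694.
  z_2 = (0.034 - 2.334343) / (-2.724) = 0.8445,   |z_2| = 0.8445.
Moduli of all roots: 0.8694, 0.8445.
All moduli strictly greater than 1? No.
Verdict: Not stationary.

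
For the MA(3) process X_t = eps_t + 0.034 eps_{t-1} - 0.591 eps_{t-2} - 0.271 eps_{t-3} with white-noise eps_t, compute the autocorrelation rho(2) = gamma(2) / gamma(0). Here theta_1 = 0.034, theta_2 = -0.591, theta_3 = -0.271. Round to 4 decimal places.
\rho(2) = -0.4215

For an MA(q) process with theta_0 = 1, the autocovariance is
  gamma(k) = sigma^2 * sum_{i=0..q-k} theta_i * theta_{i+k},
and rho(k) = gamma(k) / gamma(0). Sigma^2 cancels.
  numerator   = (1)*(-0.591) + (0.034)*(-0.271) = -0.600214.
  denominator = (1)^2 + (0.034)^2 + (-0.591)^2 + (-0.271)^2 = 1.423878.
  rho(2) = -0.600214 / 1.423878 = -0.4215.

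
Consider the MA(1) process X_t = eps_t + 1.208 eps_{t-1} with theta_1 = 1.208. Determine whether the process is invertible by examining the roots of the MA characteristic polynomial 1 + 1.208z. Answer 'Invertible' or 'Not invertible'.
\text{Not invertible}

The MA(q) characteristic polynomial is P(z) = 1 + 1.208z.
Invertibility requires all roots to lie outside the unit circle, i.e. |z| > 1 for every root.
This is linear in z: 1 + (1.208) z = 0  =>  z = -1/(1.208) = -0.827815,  |z| = 0.827815.
Moduli of all roots: 0.8278.
All moduli strictly greater than 1? No.
Verdict: Not invertible.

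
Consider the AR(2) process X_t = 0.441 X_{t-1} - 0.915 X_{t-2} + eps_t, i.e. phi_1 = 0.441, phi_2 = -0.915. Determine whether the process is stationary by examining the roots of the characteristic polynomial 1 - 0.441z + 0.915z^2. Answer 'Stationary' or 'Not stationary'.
\text{Stationary}

The AR(p) characteristic polynomial is P(z) = 1 - 0.441z + 0.915z^2.
Stationarity requires all roots to lie outside the unit circle, i.e. |z| > 1 for every root.
Set 1 + (-0.441) z + (0.915) z^2 = 0, i.e. a z^2 + b z + c = 0 with a = 0.915, b = -0.441, c = 1.
Discriminant D = b^2 - 4ac = (-0.441)^2 - 4*(0.915)*1 = 0.194481 - (3.66) = -3.465519.
D < 0, so the roots are the complex-conjugate pair z = (-b +/- i sqrt(-D)) / (2a) = 0.241 +/- 1.0173i.
For a conjugate pair |z|^2 = z * conj(z) = (product of roots) = c/a = 1/(0.915) = 1.092896, so |z| = sqrt(1.092896) = 1.0454 for both roots.
Moduli of all roots: 1.0454, 1.0454.
All moduli strictly greater than 1? Yes.
Verdict: Stationary.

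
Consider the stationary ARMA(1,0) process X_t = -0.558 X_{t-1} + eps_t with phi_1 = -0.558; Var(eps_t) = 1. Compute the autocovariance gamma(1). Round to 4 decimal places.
\gamma(1) = -0.8103

Multiply the model equation by X_{t-k} and take expectations. With theta_0 = psi_0 = 1 and psi_j the MA(infinity) weights, this gives
  gamma(k) - sum_i phi_i gamma(k-i) = c_k,
  c_k = sigma^2 * sum_{j=k..q} theta_j psi_{j-k}   (c_k = 0 for k > q),
using gamma(-m) = gamma(m).
Pure AR (q = 0): c_0 = sigma^2 = 1, c_k = 0 for k >= 1.
Equations for k = 0 and k = 1 (AR order 1):
  gamma(0) = phi_1 gamma(1) + c_0
  gamma(1) = phi_1 gamma(0) + c_1
Substituting the second into the first: gamma(0) (1 - phi_1^2) = c_0 + phi_1 c_1, so
  gamma(0) = c_0 / (1 - phi_1^2) = 1 / (1 - (-0.558)^2) = 1 / 0.688636 = 1.452146.
  gamma(1) = phi_1 gamma(0) = (-0.558)(1.452146) = -0.810297.
Therefore gamma(1) = -0.8103 (to 4 decimal places).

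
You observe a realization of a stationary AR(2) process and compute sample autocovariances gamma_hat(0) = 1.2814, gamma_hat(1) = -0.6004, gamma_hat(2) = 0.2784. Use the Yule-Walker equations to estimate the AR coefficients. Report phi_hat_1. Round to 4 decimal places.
\hat\phi_{1} = -0.4699

The Yule-Walker equations for an AR(p) process read, in matrix form,
  Gamma_p phi = r_p,   with   (Gamma_p)_{ij} = gamma(|i - j|),
                       (r_p)_i = gamma(i),   i,j = 1..p.
Substitute the sample gammas (Toeplitz matrix and right-hand side of size 2):
  Gamma_p = [[1.2814, -0.6004], [-0.6004, 1.2814]]
  r_p     = [-0.6004, 0.2784]
Written out:
  1.2814 phi_1 - 0.6004 phi_2 = -0.6004
  -0.6004 phi_1 + 1.2814 phi_2 = 0.2784
Solve by Cramer's rule:
  det = gamma(0)^2 - gamma(1)^2 = (1.2814)^2 - (-0.6004)^2 = 1.64198596 - 0.36048016 = 1.2815058
  phi_hat_1 = [gamma(1) gamma(0) - gamma(1) gamma(2)] / det = [(-0.6004)(1.2814) - (-0.6004)(0.2784)] / 1.2815058 = -0.6022012 / 1.2815058 = -0.4699
  phi_hat_2 = [gamma(0) gamma(2) - gamma(1)^2] / det = [(1.2814)(0.2784) - (-0.6004)^2] / 1.2815058 = -0.0037384 / 1.2815058 = -0.0029
So phi_hat = [-0.4699, -0.0029].
Therefore phi_hat_1 = -0.4699.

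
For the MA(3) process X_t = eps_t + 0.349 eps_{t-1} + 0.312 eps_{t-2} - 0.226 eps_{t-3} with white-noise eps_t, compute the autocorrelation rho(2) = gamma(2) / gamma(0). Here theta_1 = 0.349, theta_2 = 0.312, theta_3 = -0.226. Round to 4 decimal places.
\rho(2) = 0.1835

For an MA(q) process with theta_0 = 1, the autocovariance is
  gamma(k) = sigma^2 * sum_{i=0..q-k} theta_i * theta_{i+k},
and rho(k) = gamma(k) / gamma(0). Sigma^2 cancels.
  numerator   = (1)*(0.312) + (0.349)*(-0.226) = 0.233126.
  denominator = (1)^2 + (0.349)^2 + (0.312)^2 + (-0.226)^2 = 1.270221.
  rho(2) = 0.233126 / 1.270221 = 0.1835.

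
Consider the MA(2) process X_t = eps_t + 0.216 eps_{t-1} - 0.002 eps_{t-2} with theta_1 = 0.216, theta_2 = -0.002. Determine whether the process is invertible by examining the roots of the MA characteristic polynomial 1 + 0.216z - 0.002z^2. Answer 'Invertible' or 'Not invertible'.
\text{Invertible}

The MA(q) characteristic polynomial is P(z) = 1 + 0.216z - 0.002z^2.
Invertibility requires all roots to lie outside the unit circle, i.e. |z| > 1 for every root.
Set 1 + (0.216) z + (-0.002) z^2 = 0, i.e. a z^2 + b z + c = 0 with a = -0.002, b = 0.216, c = 1.
Discriminant D = b^2 - 4ac = (0.216)^2 - 4*(-0.002)*1 = 0.046656 - (-0.008) = 0.054656.
D >= 0, so the roots are real: z = (-b +/- sqrt(D)) / (2a) = (-0.216 +/- 0.233786) / (-0.004).
  z_1 = (-0.216 + 0.233786) / (-0.004) = -4.4466,   |z_1| = 4.4466.
  z_2 = (-0.216 - 0.233786) / (-0.004) = 112.4466,   |z_2| = 112.4466.
Moduli of all roots: 4.4466, 112.4466.
All moduli strictly greater than 1? Yes.
Verdict: Invertible.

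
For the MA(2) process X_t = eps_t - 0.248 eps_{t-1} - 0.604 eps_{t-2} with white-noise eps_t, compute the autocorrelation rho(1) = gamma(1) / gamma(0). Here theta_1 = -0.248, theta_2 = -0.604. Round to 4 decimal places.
\rho(1) = -0.0689

For an MA(q) process with theta_0 = 1, the autocovariance is
  gamma(k) = sigma^2 * sum_{i=0..q-k} theta_i * theta_{i+k},
and rho(k) = gamma(k) / gamma(0). Sigma^2 cancels.
  numerator   = (1)*(-0.248) + (-0.248)*(-0.604) = -0.098208.
  denominator = (1)^2 + (-0.248)^2 + (-0.604)^2 = 1.42632.
  rho(1) = -0.098208 / 1.42632 = -0.0689.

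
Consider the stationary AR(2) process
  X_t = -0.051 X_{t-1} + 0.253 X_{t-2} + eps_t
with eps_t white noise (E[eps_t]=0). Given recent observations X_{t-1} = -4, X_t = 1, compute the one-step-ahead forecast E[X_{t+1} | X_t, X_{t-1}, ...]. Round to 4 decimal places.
E[X_{t+1} \mid \mathcal F_t] = -1.0630

For an AR(p) model X_t = c + sum_i phi_i X_{t-i} + eps_t, the
one-step-ahead conditional mean is
  E[X_{t+1} | X_t, ...] = c + sum_i phi_i X_{t+1-i}.
Substitute known values:
  E[X_{t+1} | ...] = (-0.051) * (1) + (0.253) * (-4)
                   = -1.0630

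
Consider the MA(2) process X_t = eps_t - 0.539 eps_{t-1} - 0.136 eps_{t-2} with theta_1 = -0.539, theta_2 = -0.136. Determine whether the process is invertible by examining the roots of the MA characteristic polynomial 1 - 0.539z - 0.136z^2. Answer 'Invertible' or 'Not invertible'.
\text{Invertible}

The MA(q) characteristic polynomial is P(z) = 1 - 0.539z - 0.136z^2.
Invertibility requires all roots to lie outside the unit circle, i.e. |z| > 1 for every root.
Set 1 + (-0.539) z + (-0.136) z^2 = 0, i.e. a z^2 + b z + c = 0 with a = -0.136, b = -0.539, c = 1.
Discriminant D = b^2 - 4ac = (-0.539)^2 - 4*(-0.136)*1 = 0.290521 - (-0.544) = 0.834521.
D >= 0, so the roots are real: z = (-b +/- sqrt(D)) / (2a) = (0.539 +/- 0.913521) / (-0.272).
  z_1 = (0.539 + 0.913521) / (-0.272) = -5.3402,   |z_1| = 5.3402.
  z_2 = (0.539 - 0.913521) / (-0.272) = 1.3769,   |z_2| = 1.3769.
Moduli of all roots: 5.3402, 1.3769.
All moduli strictly greater than 1? Yes.
Verdict: Invertible.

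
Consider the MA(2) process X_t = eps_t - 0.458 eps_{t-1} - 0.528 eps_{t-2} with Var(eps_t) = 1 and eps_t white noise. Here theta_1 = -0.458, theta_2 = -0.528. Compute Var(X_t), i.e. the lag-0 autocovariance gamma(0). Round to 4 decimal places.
\gamma(0) = 1.4885

For an MA(q) process X_t = eps_t + sum_i theta_i eps_{t-i} with
Var(eps_t) = sigma^2, the variance is
  gamma(0) = sigma^2 * (1 + sum_i theta_i^2).
  sum_i theta_i^2 = (-0.458)^2 + (-0.528)^2 = 0.209764 + 0.278784 = 0.488548.
  gamma(0) = 1 * (1 + 0.488548) = 1 * 1.488548 = 1.488548, which rounds to 1.4885.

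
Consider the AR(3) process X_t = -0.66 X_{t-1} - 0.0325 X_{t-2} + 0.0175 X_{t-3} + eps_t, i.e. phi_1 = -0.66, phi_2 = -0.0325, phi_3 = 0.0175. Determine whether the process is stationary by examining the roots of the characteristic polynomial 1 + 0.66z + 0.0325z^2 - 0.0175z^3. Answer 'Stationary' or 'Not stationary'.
\text{Stationary}

The AR(p) characteristic polynomial is P(z) = 1 + 0.66z + 0.0325z^2 - 0.0175z^3.
Stationarity requires all roots to lie outside the unit circle, i.e. |z| > 1 for every root.
Degree 3: look for a simple real root z0 first, then factor out (1 - z/z0) and solve the remaining quadratic.
Testing z0 = -4: P(-4) = 1 + (0.66)(-4) + (0.0325)(-4)^2 + (-0.0175)(-4)^3
  = 1 + (-2.64) + (0.52) + (1.12) = 0.  So z_0 = -4 is a root, |z_0| = 4.
Divide out the factor (1 + 0.25 z) = (1 - z/z0) (since 1/z0 = -0.25):
  P(z) = (1 + 0.25 z)(1 + (0.41) z + (-0.07) z^2)
  [check: z-coef 0.41 - (-0.25) = 0.66; z^2-coef -0.07 - (-0.25)(0.41) = 0.0325; z^3-coef -(-0.25)(-0.07) = -0.0175.]
Remaining roots from the quadratic factor 1 + (0.41) z + (-0.07) z^2:
  Set 1 + (0.41) z + (-0.07) z^2 = 0, i.e. a z^2 + b z + c = 0 with a = -0.07, b = 0.41, c = 1.
  Discriminant D = b^2 - 4ac = (0.41)^2 - 4*(-0.07)*1 = 0.1681 - (-0.28) = 0.4481.
  D >= 0, so the roots are real: z = (-b +/- sqrt(D)) / (2a) = (-0.41 +/- 0.669403) / (-0.14).
    z_1 = (-0.41 + 0.669403) / (-0.14) = -1.8529,   |z_1| = 1.8529.
    z_2 = (-0.41 - 0.669403) / (-0.14) = 7.71,   |z_2| = 7.71.
Moduli of all roots: 4.0000, 1.8529, 7.7100.
All moduli strictly greater than 1? Yes.
Verdict: Stationary.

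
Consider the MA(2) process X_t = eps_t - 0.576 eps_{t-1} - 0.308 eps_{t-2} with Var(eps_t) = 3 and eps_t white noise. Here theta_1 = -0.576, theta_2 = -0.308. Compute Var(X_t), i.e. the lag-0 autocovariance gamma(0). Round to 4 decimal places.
\gamma(0) = 4.2799

For an MA(q) process X_t = eps_t + sum_i theta_i eps_{t-i} with
Var(eps_t) = sigma^2, the variance is
  gamma(0) = sigma^2 * (1 + sum_i theta_i^2).
  sum_i theta_i^2 = (-0.576)^2 + (-0.308)^2 = 0.331776 + 0.094864 = 0.42664.
  gamma(0) = 3 * (1 + 0.42664) = 3 * 1.42664 = 4.27992, which rounds to 4.2799.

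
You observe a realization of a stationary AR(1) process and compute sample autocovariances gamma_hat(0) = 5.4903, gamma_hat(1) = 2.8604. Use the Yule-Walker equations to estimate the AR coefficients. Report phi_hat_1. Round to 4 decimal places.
\hat\phi_{1} = 0.5210

The Yule-Walker equations for an AR(p) process read, in matrix form,
  Gamma_p phi = r_p,   with   (Gamma_p)_{ij} = gamma(|i - j|),
                       (r_p)_i = gamma(i),   i,j = 1..p.
Substitute the sample gammas (Toeplitz matrix and right-hand side of size 1):
  Gamma_p = [[5.4903]]
  r_p     = [2.8604]
With p = 1 this is the single equation gamma(0) phi_1 = gamma(1):
  phi_hat_1 = gamma(1) / gamma(0) = 2.8604 / 5.4903 = 0.5210.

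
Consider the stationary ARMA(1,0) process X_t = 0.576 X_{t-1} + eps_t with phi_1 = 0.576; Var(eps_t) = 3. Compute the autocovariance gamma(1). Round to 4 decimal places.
\gamma(1) = 2.5860

Multiply the model equation by X_{t-k} and take expectations. With theta_0 = psi_0 = 1 and psi_j the MA(infinity) weights, this gives
  gamma(k) - sum_i phi_i gamma(k-i) = c_k,
  c_k = sigma^2 * sum_{j=k..q} theta_j psi_{j-k}   (c_k = 0 for k > q),
using gamma(-m) = gamma(m).
Pure AR (q = 0): c_0 = sigma^2 = 3, c_k = 0 for k >= 1.
Equations for k = 0 and k = 1 (AR order 1):
  gamma(0) = phi_1 gamma(1) + c_0
  gamma(1) = phi_1 gamma(0) + c_1
Substituting the second into the first: gamma(0) (1 - phi_1^2) = c_0 + phi_1 c_1, so
  gamma(0) = c_0 / (1 - phi_1^2) = 3 / (1 - (0.576)^2) = 3 / 0.668224 = 4.489512.
  gamma(1) = phi_1 gamma(0) = (0.576)(4.489512) = 2.585959.
Therefore gamma(1) = 2.5860 (to 4 decimal places).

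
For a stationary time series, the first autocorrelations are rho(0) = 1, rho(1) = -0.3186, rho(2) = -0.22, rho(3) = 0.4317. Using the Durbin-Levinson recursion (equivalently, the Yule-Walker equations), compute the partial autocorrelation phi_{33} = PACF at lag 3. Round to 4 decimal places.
\phi_{33} = 0.2840

The PACF at lag k is phi_{kk}, the last component of the solution
to the Yule-Walker system G_k phi = r_k where
  (G_k)_{ij} = rho(|i - j|), (r_k)_i = rho(i), i,j = 1..k.
Equivalently, Durbin-Levinson gives phi_{kk} iteratively:
  phi_{11} = rho(1)
  phi_{kk} = [rho(k) - sum_{j=1..k-1} phi_{k-1,j} rho(k-j)]
            / [1 - sum_{j=1..k-1} phi_{k-1,j} rho(j)],
  phi_{k,j} = phi_{k-1,j} - phi_{kk} phi_{k-1,k-j},  j = 1..k-1.
Step k = 1:
  phi_11 = rho(1) = -0.3186.
Step k = 2:
  phi_22 = [rho(2) - phi_11 rho(1)] / [1 - phi_11 rho(1)] = [-0.22 - (-0.3186)(-0.3186)] / [1 - (-0.3186)(-0.3186)]
         = -0.32150596 / 0.89849404 = -0.357828.
  Update: phi_21 = phi_11 - phi_22 phi_11 = -0.3186 - (-0.357828)(-0.3186) = -0.432604.
Step k = 3:
  phi_33 = [rho(3) - phi_21 rho(2) - phi_22 rho(1)] / [1 - phi_21 rho(1) - phi_22 rho(2)]
    numerator   = 0.4317 - (-0.432604)(-0.22) - (-0.357828)(-0.3186) = 0.22252328
    denominator = 1 - (-0.432604)(-0.3186) - (-0.357828)(-0.22) = 0.78345034
  phi_33 = 0.22252328 / 0.78345034 = 0.284.
Therefore phi_{33} = 0.2840.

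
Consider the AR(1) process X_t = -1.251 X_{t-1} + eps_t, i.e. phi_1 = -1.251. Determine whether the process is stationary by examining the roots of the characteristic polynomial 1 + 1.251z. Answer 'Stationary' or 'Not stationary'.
\text{Not stationary}

The AR(p) characteristic polynomial is P(z) = 1 + 1.251z.
Stationarity requires all roots to lie outside the unit circle, i.e. |z| > 1 for every root.
This is linear in z: 1 + (1.251) z = 0  =>  z = -1/(1.251) = -0.799361,  |z| = 0.799361.
Moduli of all roots: 0.7994.
All moduli strictly greater than 1? No.
Verdict: Not stationary.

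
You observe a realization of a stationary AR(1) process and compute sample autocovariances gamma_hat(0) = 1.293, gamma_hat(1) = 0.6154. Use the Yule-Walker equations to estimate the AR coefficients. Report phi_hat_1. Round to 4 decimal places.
\hat\phi_{1} = 0.4759

The Yule-Walker equations for an AR(p) process read, in matrix form,
  Gamma_p phi = r_p,   with   (Gamma_p)_{ij} = gamma(|i - j|),
                       (r_p)_i = gamma(i),   i,j = 1..p.
Substitute the sample gammas (Toeplitz matrix and right-hand side of size 1):
  Gamma_p = [[1.293]]
  r_p     = [0.6154]
With p = 1 this is the single equation gamma(0) phi_1 = gamma(1):
  phi_hat_1 = gamma(1) / gamma(0) = 0.6154 / 1.293 = 0.4759.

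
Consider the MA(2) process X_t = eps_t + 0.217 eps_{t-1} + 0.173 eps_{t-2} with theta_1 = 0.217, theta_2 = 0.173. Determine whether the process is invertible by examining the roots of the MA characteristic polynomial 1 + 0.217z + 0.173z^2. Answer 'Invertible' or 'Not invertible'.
\text{Invertible}

The MA(q) characteristic polynomial is P(z) = 1 + 0.217z + 0.173z^2.
Invertibility requires all roots to lie outside the unit circle, i.e. |z| > 1 for every root.
Set 1 + (0.217) z + (0.173) z^2 = 0, i.e. a z^2 + b z + c = 0 with a = 0.173, b = 0.217, c = 1.
Discriminant D = b^2 - 4ac = (0.217)^2 - 4*(0.173)*1 = 0.047089 - (0.692) = -0.644911.
D < 0, so the roots are the complex-conjugate pair z = (-b +/- i sqrt(-D)) / (2a) = -0.6272 +/- 2.321i.
For a conjugate pair |z|^2 = z * conj(z) = (product of roots) = c/a = 1/(0.173) = 5.780347, so |z| = sqrt(5.780347) = 2.4042 for both roots.
Moduli of all roots: 2.4042, 2.4042.
All moduli strictly greater than 1? Yes.
Verdict: Invertible.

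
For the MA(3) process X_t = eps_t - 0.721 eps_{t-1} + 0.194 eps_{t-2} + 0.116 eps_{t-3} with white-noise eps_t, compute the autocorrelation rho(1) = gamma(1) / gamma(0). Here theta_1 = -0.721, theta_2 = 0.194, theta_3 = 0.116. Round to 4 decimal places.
\rho(1) = -0.5337

For an MA(q) process with theta_0 = 1, the autocovariance is
  gamma(k) = sigma^2 * sum_{i=0..q-k} theta_i * theta_{i+k},
and rho(k) = gamma(k) / gamma(0). Sigma^2 cancels.
  numerator   = (1)*(-0.721) + (-0.721)*(0.194) + (0.194)*(0.116) = -0.83837.
  denominator = (1)^2 + (-0.721)^2 + (0.194)^2 + (0.116)^2 = 1.570933.
  rho(1) = -0.83837 / 1.570933 = -0.5337.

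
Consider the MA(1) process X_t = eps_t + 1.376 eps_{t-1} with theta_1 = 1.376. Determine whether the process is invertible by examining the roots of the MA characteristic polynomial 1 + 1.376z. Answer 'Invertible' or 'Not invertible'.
\text{Not invertible}

The MA(q) characteristic polynomial is P(z) = 1 + 1.376z.
Invertibility requires all roots to lie outside the unit circle, i.e. |z| > 1 for every root.
This is linear in z: 1 + (1.376) z = 0  =>  z = -1/(1.376) = -0.726744,  |z| = 0.726744.
Moduli of all roots: 0.7267.
All moduli strictly greater than 1? No.
Verdict: Not invertible.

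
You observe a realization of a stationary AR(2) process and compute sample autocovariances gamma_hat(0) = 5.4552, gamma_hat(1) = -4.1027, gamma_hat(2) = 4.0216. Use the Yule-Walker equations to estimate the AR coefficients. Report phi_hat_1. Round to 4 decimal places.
\hat\phi_{1} = -0.4550

The Yule-Walker equations for an AR(p) process read, in matrix form,
  Gamma_p phi = r_p,   with   (Gamma_p)_{ij} = gamma(|i - j|),
                       (r_p)_i = gamma(i),   i,j = 1..p.
Substitute the sample gammas (Toeplitz matrix and right-hand side of size 2):
  Gamma_p = [[5.4552, -4.1027], [-4.1027, 5.4552]]
  r_p     = [-4.1027, 4.0216]
Written out:
  5.4552 phi_1 - 4.1027 phi_2 = -4.1027
  -4.1027 phi_1 + 5.4552 phi_2 = 4.0216
Solve by Cramer's rule:
  det = gamma(0)^2 - gamma(1)^2 = (5.4552)^2 - (-4.1027)^2 = 29.75920704 - 16.83214729 = 12.92705975
  phi_hat_1 = [gamma(1) gamma(0) - gamma(1) gamma(2)] / det = [(-4.1027)(5.4552) - (-4.1027)(4.0216)] / 12.92705975 = -5.88163072 / 12.92705975 = -0.455
  phi_hat_2 = [gamma(0) gamma(2) - gamma(1)^2] / det = [(5.4552)(4.0216) - (-4.1027)^2] / 12.92705975 = 5.10648503 / 12.92705975 = 0.395
So phi_hat = [-0.4550, 0.3950].
Therefore phi_hat_1 = -0.4550.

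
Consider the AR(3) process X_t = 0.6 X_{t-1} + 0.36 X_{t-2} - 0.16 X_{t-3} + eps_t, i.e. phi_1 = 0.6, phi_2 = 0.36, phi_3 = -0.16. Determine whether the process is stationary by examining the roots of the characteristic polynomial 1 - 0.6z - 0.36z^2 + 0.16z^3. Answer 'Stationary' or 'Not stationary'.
\text{Stationary}

The AR(p) characteristic polynomial is P(z) = 1 - 0.6z - 0.36z^2 + 0.16z^3.
Stationarity requires all roots to lie outside the unit circle, i.e. |z| > 1 for every root.
Degree 3: look for a simple real root z0 first, then factor out (1 - z/z0) and solve the remaining quadratic.
Testing z0 = 1.25: P(1.25) = 1 + (-0.6)(1.25) + (-0.36)(1.25)^2 + (0.16)(1.25)^3
  = 1 + (-0.75) + (-0.5625) + (0.3125) = 0.  So z_0 = 1.25 is a root, |z_0| = 1.25.
Divide out the factor (1 - 0.8 z) = (1 - z/z0) (since 1/z0 = 0.8):
  P(z) = (1 - 0.8 z)(1 + (0.2) z + (-0.2) z^2)
  [check: z-coef 0.2 - (0.8) = -0.6; z^2-coef -0.2 - (0.8)(0.2) = -0.36; z^3-coef -(0.8)(-0.2) = 0.16.]
Remaining roots from the quadratic factor 1 + (0.2) z + (-0.2) z^2:
  Set 1 + (0.2) z + (-0.2) z^2 = 0, i.e. a z^2 + b z + c = 0 with a = -0.2, b = 0.2, c = 1.
  Discriminant D = b^2 - 4ac = (0.2)^2 - 4*(-0.2)*1 = 0.04 - (-0.8) = 0.84.
  D >= 0, so the roots are real: z = (-b +/- sqrt(D)) / (2a) = (-0.2 +/- 0.916515) / (-0.4).
    z_1 = (-0.2 + 0.916515) / (-0.4) = -1.7913,   |z_1| = 1.7913.
    z_2 = (-0.2 - 0.916515) / (-0.4) = 2.7913,   |z_2| = 2.7913.
Moduli of all roots: 1.2500, 1.7913, 2.7913.
All moduli strictly greater than 1? Yes.
Verdict: Stationary.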